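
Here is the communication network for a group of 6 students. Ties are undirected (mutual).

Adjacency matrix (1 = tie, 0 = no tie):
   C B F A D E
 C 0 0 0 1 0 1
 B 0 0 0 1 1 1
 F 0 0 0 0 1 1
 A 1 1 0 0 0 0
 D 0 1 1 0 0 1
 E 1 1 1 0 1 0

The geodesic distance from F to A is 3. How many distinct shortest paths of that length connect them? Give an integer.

The shortest distance is 3. The length-3 paths are: F–E–C–A; F–D–B–A; F–E–B–A.
That gives 3 distinct shortest paths.

3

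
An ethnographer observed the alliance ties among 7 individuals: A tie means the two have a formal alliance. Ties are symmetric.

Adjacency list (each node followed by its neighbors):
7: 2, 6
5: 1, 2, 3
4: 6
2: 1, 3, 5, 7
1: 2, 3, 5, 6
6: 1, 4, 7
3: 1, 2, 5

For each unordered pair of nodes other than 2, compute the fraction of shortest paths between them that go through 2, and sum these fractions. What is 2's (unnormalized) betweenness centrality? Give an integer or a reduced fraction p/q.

Pairs whose geodesics pass through 2 — 7–5: 1; 7–1: 1/2; 7–3: 1.
All other pairs contribute 0.
Summing the contributions gives betweenness(2) = 5/2.

5/2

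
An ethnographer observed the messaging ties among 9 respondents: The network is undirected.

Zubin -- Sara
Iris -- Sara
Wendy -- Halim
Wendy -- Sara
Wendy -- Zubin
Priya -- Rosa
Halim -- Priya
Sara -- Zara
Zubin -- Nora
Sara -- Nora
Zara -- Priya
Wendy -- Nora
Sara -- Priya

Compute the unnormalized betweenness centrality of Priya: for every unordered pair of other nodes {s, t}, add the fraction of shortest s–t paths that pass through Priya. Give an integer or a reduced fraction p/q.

9

Pairs whose geodesics pass through Priya — Iris–Rosa: 1; Iris–Halim: 1/2; Nora–Rosa: 1; Rosa–Wendy: 2/2; Rosa–Zara: 1; Rosa–Zubin: 1; Rosa–Halim: 1; Rosa–Sara: 1; Zara–Halim: 1; Halim–Sara: 1/2.
All other pairs contribute 0.
Summing the contributions gives betweenness(Priya) = 9.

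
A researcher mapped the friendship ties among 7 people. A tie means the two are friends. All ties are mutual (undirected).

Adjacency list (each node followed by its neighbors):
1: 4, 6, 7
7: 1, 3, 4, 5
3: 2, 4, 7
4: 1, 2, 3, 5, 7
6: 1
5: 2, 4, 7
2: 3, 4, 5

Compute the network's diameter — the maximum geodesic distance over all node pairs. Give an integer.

3

Eccentricity of each node (its greatest distance to any other): 1:2, 2:3, 3:3, 4:2, 5:3, 6:3, 7:2.
The maximum eccentricity is 3, realized for instance by the pair 3–6 via 3 – 7 – 1 – 6. So the diameter is 3.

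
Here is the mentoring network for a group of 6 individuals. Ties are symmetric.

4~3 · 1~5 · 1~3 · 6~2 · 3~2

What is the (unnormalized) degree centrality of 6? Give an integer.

1

6 is directly tied to 2. That is 1 neighbor, so the degree of 6 is 1.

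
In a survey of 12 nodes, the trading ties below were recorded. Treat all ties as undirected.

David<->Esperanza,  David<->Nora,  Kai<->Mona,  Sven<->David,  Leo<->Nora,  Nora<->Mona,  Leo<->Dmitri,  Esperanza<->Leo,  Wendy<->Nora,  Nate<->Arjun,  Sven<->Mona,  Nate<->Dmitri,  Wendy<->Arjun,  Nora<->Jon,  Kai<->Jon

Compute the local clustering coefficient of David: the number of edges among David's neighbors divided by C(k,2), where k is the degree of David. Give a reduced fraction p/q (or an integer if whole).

0

David's neighbors: Esperanza, Nora, and Sven (k = 3).
Possible neighbor pairs: C(3,2) = 3. Edges among them: none → e = 0.
Clustering(David) = 0/3 = 0.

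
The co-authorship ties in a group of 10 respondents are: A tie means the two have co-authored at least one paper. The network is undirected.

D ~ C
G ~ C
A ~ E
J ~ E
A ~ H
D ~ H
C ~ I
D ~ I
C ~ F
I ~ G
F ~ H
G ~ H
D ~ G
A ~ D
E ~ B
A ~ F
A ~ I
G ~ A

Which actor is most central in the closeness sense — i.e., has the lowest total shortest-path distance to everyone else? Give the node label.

Farness (sum of distances to all others) for each node — A:12, B:24, C:19, D:15, E:16, F:17, G:15, H:16, I:16, J:24.
The smallest farness is 12, for A, so A has the highest closeness.

A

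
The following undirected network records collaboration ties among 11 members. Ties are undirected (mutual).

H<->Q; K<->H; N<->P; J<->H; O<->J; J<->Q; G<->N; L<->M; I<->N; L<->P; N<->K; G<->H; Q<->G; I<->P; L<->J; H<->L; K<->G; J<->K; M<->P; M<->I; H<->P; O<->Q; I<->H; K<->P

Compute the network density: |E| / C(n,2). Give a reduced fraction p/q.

There are 24 edges and 11 nodes, so the maximum possible is C(11,2) = 55.
Density = 24/55.

24/55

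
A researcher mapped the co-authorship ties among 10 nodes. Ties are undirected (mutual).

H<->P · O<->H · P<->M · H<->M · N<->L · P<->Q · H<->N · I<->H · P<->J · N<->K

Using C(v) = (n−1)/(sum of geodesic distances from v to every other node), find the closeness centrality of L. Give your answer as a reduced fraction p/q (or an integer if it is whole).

Distances from L: H:2, I:3, J:4, K:2, M:3, N:1, O:3, P:3, Q:4. Sum = 25.
n = 10, so closeness = 9/25.

9/25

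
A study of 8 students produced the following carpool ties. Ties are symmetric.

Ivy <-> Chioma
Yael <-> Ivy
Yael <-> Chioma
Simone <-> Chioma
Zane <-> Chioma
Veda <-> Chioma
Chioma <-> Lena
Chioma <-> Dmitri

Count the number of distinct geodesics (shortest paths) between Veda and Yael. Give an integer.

The shortest distance is 2, and the only length-2 path is Veda–Chioma–Yael. So there is exactly 1 shortest path.

1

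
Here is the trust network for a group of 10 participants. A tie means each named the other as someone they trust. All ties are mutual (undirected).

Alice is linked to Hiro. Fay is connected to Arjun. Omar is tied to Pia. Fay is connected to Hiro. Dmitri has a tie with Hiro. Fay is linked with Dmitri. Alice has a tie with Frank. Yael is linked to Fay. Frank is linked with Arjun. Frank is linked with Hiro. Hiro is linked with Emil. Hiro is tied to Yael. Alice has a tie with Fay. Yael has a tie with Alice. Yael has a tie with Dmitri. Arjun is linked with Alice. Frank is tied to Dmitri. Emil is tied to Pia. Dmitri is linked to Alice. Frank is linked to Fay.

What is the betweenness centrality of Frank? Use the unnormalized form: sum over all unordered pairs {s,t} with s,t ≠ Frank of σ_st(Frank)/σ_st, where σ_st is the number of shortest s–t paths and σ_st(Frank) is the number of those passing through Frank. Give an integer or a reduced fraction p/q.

5/3

Pairs whose geodesics pass through Frank — Omar–Arjun: 1/3; Pia–Arjun: 1/3; Emil–Arjun: 1/3; Arjun–Hiro: 1/3; Arjun–Dmitri: 1/3.
All other pairs contribute 0.
Summing the contributions gives betweenness(Frank) = 5/3.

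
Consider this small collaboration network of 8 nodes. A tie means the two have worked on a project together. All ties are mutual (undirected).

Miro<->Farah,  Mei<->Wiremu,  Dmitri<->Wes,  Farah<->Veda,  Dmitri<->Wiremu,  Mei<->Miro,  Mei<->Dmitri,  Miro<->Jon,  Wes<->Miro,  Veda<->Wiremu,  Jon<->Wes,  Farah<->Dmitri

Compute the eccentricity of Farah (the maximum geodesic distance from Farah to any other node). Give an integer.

Distances from Farah: Dmitri:1, Jon:2, Mei:2, Miro:1, Veda:1, Wes:2, Wiremu:2.
The largest is 2 (to Wiremu, Mei, Wes, and Jon), so the eccentricity of Farah is 2.

2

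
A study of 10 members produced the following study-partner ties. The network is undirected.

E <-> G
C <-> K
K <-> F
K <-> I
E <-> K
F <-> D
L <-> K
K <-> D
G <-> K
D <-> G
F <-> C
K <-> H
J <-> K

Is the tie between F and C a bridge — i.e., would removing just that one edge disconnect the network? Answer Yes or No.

Even without that edge, F still reaches C via F – K – C, so the network stays connected. Not a bridge.

No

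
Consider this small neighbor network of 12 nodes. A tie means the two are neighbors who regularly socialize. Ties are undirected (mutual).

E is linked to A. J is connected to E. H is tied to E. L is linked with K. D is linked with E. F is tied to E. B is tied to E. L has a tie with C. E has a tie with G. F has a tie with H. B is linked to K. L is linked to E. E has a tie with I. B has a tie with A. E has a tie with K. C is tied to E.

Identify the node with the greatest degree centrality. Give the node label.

E

Degrees — A:2, B:3, C:2, D:1, E:11, F:2, G:1, H:2, I:1, J:1, K:3, L:3.
The maximum is 11, attained only by E.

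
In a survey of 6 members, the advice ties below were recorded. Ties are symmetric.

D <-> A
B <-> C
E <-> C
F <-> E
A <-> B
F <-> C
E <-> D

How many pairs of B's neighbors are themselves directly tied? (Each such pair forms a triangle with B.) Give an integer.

B's neighbors are A and C, but none of them are tied to each other, so no triangle contains B.

0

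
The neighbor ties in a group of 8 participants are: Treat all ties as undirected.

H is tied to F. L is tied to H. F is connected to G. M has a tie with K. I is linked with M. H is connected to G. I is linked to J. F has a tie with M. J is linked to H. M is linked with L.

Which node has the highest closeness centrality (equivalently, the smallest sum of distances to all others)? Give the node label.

M

Farness (sum of distances to all others) for each node — F:11, G:14, H:11, I:13, J:13, K:16, L:12, M:10.
The smallest farness is 10, for M, so M has the highest closeness.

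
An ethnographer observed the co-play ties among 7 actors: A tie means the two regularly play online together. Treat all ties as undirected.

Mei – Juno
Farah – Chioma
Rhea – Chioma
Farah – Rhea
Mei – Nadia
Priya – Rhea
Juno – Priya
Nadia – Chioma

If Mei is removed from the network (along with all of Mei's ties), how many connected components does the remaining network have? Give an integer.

Mei's neighbors (Juno and Nadia) remain reachable from one another through other ties, so the rest of the network stays in one piece.

1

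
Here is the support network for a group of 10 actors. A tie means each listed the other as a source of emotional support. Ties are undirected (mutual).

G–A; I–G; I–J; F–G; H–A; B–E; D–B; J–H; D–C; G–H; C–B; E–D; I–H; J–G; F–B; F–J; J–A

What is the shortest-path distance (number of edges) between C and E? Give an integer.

2

One shortest route is C – D – E, which uses 2 edges, and C and E are not directly tied, so nothing shorter exists. So d(C,E) = 2.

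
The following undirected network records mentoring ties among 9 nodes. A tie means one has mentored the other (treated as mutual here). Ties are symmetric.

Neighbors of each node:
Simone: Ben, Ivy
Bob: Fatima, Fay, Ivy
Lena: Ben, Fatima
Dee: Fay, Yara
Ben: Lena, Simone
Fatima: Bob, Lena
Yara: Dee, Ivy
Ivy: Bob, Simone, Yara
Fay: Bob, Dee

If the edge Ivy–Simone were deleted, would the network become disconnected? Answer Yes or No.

No

Even without that edge, Ivy still reaches Simone via Ivy – Bob – Fatima – Lena – Ben – Simone, so the network stays connected. Not a bridge.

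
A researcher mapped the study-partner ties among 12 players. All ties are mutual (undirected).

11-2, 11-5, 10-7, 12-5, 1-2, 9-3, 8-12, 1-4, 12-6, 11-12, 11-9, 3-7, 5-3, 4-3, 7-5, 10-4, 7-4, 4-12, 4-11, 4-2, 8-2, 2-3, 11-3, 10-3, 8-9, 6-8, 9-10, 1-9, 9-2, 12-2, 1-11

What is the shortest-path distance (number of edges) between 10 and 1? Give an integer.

One shortest route is 10 – 4 – 1, which uses 2 edges, and 10 and 1 are not directly tied, so nothing shorter exists. So d(10,1) = 2.

2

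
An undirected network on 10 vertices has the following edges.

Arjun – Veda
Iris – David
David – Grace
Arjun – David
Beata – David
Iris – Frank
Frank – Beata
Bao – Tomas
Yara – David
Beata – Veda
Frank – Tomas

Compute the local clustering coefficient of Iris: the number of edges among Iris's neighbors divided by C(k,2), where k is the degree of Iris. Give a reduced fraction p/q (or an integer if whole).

Iris's neighbors: David and Frank (k = 2).
Possible neighbor pairs: C(2,2) = 1. Edges among them: none → e = 0.
Clustering(Iris) = 0/1.

0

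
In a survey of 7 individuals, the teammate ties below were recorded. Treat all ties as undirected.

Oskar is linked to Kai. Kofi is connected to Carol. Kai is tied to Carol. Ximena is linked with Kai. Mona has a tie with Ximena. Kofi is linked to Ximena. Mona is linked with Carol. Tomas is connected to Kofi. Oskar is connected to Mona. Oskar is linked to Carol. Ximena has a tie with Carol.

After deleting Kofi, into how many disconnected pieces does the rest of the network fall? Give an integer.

2

Without Kofi, the remaining ties split the others into: {Tomas}; {Carol, Kai, Mona, Oskar, Ximena}.
That's 2 separate components.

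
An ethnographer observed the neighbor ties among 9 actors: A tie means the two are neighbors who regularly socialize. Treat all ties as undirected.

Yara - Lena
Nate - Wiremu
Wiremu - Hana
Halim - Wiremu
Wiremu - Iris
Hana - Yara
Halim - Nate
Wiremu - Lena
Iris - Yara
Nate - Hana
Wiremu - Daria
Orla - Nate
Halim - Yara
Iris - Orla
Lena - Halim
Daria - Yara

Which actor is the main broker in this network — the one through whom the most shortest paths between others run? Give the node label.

Wiremu

Unnormalized betweenness of each node: Daria:1/5, Halim:29/20, Hana:7/10, Iris:43/15, Lena:1/5, Nate:11/3, Orla:1/2, Wiremu:15/2, Yara:59/12.
Wiremu has the largest value, 15/2, making it the main broker — the node through which the most shortest paths run.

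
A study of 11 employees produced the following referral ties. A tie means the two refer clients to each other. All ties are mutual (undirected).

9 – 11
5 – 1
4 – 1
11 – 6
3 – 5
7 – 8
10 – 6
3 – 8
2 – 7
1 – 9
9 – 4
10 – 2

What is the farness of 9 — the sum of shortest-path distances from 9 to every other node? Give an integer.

26

Distances from 9: 1:1, 2:4, 3:3, 4:1, 5:2, 6:2, 7:5, 8:4, 10:3, 11:1.
Sum = 1 + 4 + 3 + 1 + 2 + 2 + 5 + 4 + 3 + 1 = 26.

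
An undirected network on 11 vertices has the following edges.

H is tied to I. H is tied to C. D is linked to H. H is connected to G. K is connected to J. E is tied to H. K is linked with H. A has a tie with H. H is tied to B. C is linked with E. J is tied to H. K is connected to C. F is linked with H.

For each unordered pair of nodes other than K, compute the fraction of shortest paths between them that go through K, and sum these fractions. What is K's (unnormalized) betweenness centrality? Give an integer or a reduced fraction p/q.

Pairs whose geodesics pass through K — C–J: 1/2.
All other pairs contribute 0.
Summing the contributions gives betweenness(K) = 1/2.

1/2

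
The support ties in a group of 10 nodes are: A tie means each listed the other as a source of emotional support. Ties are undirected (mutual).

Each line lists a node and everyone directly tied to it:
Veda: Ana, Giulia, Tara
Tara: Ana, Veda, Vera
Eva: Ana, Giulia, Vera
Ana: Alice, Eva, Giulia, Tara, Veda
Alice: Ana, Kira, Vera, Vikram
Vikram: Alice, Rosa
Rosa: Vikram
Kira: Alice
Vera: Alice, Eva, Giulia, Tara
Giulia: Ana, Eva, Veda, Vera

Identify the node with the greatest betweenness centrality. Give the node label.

Alice

Unnormalized betweenness of each node: Alice:81/4, Ana:34/3, Eva:1/4, Giulia:5/4, Kira:0, Rosa:0, Tara:3/4, Veda:1/3, Vera:41/6, Vikram:8.
Alice has the largest value, 81/4, making it the main broker — the node through which the most shortest paths run.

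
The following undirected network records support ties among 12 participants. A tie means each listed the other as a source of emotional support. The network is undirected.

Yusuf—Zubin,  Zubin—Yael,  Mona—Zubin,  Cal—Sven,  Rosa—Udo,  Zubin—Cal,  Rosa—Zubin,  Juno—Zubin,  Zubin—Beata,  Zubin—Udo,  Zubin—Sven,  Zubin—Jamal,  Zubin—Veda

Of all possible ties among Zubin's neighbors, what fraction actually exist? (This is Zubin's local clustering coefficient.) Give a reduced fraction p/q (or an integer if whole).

Zubin's neighbors: Beata, Cal, Jamal, Juno, Mona, Rosa, Sven, Udo, Veda, Yael, and Yusuf (k = 11).
Possible neighbor pairs: C(11,2) = 55. Edges among them: Cal–Sven, Rosa–Udo → e = 2.
Clustering(Zubin) = 2/55.

2/55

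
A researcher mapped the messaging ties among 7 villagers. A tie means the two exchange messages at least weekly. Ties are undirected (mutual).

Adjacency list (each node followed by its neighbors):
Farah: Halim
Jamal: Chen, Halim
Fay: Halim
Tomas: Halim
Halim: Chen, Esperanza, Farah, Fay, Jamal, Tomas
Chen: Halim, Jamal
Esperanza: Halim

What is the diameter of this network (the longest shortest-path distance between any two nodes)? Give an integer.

Eccentricity of each node (its greatest distance to any other): Chen:2, Esperanza:2, Farah:2, Fay:2, Halim:1, Jamal:2, Tomas:2.
The maximum eccentricity is 2, realized for instance by the pair Chen–Tomas via Chen – Halim – Tomas. So the diameter is 2.

2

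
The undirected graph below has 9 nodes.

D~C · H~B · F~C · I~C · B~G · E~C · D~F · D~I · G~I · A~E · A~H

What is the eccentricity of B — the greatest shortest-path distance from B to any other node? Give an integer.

4

Distances from B: A:2, C:3, D:3, E:3, F:4, G:1, H:1, I:2.
The largest is 4 (to F), so the eccentricity of B is 4.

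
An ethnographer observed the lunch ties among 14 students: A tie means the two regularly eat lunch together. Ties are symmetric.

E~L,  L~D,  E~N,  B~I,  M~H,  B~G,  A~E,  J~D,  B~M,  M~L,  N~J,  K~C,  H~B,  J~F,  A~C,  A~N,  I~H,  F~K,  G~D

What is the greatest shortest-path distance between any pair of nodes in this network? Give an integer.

6

Eccentricity of each node (its greatest distance to any other): A:5, B:5, C:6, D:4, E:4, F:5, G:5, H:6, I:6, J:4, K:6, L:4, M:5, N:5.
The maximum eccentricity is 6, realized for instance by the pair K–H via K – F – J – D – G – B – H. So the diameter is 6.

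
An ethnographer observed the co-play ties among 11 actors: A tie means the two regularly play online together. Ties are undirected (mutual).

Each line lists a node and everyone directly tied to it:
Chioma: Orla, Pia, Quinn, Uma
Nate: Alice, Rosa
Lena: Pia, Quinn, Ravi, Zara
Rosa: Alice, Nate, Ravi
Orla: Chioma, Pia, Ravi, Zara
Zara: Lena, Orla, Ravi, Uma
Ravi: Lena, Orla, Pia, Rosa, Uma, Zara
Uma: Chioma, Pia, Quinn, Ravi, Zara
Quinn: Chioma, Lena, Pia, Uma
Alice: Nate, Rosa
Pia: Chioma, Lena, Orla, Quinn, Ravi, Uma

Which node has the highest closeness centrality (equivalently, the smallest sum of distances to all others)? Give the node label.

Farness (sum of distances to all others) for each node — Alice:27, Chioma:21, Lena:18, Nate:27, Orla:18, Pia:16, Quinn:21, Ravi:14, Rosa:19, Uma:17, Zara:18.
The smallest farness is 14, for Ravi, so Ravi has the highest closeness.

Ravi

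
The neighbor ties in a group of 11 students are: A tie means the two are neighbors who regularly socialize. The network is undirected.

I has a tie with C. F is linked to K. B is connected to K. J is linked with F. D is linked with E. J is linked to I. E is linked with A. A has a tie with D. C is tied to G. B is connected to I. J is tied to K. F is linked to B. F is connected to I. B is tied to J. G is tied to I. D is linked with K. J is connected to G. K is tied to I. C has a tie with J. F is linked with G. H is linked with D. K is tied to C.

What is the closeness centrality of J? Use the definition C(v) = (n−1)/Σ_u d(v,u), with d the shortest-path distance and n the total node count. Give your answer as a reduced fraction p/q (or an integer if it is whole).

10/17

Distances from J: A:3, B:1, C:1, D:2, E:3, F:1, G:1, H:3, I:1, K:1. Sum = 17.
n = 11, so closeness = 10/17.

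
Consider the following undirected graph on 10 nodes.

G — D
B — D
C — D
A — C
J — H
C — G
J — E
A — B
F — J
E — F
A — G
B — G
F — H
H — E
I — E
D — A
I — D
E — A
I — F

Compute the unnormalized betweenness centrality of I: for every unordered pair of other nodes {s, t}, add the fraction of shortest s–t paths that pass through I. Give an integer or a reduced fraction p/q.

13/3

Pairs whose geodesics pass through I — C–F: 1/2; D–J: 2/3; D–F: 1; D–H: 2/3; D–E: 1/2; B–F: 1/2; G–F: 1/2.
All other pairs contribute 0.
Summing the contributions gives betweenness(I) = 13/3.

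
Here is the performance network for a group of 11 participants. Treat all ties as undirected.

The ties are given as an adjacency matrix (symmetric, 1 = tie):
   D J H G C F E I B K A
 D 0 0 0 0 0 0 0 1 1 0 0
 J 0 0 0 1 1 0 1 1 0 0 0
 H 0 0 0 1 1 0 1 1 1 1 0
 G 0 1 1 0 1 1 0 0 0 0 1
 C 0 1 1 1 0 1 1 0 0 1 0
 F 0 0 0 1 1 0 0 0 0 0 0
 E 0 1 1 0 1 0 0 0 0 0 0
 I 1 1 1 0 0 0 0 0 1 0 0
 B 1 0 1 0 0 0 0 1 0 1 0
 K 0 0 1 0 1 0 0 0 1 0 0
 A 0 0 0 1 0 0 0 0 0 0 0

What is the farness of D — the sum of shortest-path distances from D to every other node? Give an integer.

25

Distances from D: A:4, B:1, C:3, E:3, F:4, G:3, H:2, I:1, J:2, K:2.
Sum = 4 + 1 + 3 + 3 + 4 + 3 + 2 + 1 + 2 + 2 = 25.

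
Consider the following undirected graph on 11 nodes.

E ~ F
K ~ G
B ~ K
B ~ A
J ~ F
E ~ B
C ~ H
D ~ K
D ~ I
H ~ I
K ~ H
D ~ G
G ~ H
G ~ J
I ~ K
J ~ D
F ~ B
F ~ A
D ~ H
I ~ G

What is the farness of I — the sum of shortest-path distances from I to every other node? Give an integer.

Distances from I: A:3, B:2, C:2, D:1, E:3, F:3, G:1, H:1, J:2, K:1.
Sum = 3 + 2 + 2 + 1 + 3 + 3 + 1 + 1 + 2 + 1 = 19.

19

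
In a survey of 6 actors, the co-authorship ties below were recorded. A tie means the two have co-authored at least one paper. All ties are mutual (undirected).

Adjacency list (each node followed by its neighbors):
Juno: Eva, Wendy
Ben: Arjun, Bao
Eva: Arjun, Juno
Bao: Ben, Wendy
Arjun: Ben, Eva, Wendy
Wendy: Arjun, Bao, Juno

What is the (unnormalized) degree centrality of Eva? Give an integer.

2

Eva is directly tied to Arjun and Juno. That is 2 neighbors, so the degree of Eva is 2.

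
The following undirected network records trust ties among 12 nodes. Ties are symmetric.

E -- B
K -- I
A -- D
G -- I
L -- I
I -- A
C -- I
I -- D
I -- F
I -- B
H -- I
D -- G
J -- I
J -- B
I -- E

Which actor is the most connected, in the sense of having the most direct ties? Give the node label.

I

Degrees — A:2, B:3, C:1, D:3, E:2, F:1, G:2, H:1, I:11, J:2, K:1, L:1.
The maximum is 11, attained only by I.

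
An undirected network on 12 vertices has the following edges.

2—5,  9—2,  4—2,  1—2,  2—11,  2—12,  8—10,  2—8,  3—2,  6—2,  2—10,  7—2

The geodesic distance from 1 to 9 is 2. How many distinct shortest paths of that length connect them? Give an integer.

The shortest distance is 2, and the only length-2 path is 1–2–9. So there is exactly 1 shortest path.

1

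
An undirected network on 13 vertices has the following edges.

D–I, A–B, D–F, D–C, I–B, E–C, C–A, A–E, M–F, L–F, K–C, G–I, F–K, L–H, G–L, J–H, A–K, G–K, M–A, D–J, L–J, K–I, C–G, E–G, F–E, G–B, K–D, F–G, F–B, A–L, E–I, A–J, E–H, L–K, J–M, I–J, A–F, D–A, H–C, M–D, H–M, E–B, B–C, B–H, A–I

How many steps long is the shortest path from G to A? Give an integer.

2

One shortest route is G – B – A, which uses 2 edges, and G and A are not directly tied, so nothing shorter exists. So d(G,A) = 2.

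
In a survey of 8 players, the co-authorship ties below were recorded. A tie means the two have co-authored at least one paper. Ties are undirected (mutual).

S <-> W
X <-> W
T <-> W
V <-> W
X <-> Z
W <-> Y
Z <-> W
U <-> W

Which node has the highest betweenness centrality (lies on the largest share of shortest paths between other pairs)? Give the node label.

W

Unnormalized betweenness of each node: S:0, T:0, U:0, V:0, W:20, X:0, Y:0, Z:0.
W has the largest value, 20, making it the main broker — the node through which the most shortest paths run.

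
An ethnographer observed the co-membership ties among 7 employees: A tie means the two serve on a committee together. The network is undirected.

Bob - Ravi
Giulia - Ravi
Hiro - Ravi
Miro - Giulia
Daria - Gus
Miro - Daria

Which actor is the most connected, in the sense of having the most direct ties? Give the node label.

Ravi

Degrees — Bob:1, Daria:2, Giulia:2, Gus:1, Hiro:1, Miro:2, Ravi:3.
The maximum is 3, attained only by Ravi.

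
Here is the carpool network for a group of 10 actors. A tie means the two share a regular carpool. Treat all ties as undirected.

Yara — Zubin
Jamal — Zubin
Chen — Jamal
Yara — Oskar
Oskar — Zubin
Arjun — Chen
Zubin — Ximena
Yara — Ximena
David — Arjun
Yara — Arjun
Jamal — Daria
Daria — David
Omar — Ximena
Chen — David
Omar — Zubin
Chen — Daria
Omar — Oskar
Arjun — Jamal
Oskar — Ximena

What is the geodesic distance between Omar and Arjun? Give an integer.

3

One shortest route is Omar – Zubin – Jamal – Arjun, which uses 3 edges, and at distance 2 from Omar we only reach {Jamal, Yara}, which does not include Arjun. So d(Omar,Arjun) = 3.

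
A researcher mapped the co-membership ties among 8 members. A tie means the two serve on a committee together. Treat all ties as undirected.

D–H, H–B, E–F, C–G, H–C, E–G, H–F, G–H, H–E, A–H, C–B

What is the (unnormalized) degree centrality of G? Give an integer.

3

G is directly tied to C, E, and H. That is 3 neighbors, so the degree of G is 3.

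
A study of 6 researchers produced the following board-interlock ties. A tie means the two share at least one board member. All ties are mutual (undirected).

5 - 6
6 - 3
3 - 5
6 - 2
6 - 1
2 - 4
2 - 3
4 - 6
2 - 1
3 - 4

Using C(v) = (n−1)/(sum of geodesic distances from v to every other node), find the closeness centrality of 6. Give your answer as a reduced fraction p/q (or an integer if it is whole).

Distances from 6: 1:1, 2:1, 3:1, 4:1, 5:1. Sum = 5.
n = 6, so closeness = 5/5 = 1.

1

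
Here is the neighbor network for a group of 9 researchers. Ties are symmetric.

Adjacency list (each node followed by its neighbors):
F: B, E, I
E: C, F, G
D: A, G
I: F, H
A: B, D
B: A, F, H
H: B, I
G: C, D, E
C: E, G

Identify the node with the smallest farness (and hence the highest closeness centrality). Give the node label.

F

Farness (sum of distances to all others) for each node — A:17, B:15, C:19, D:18, E:15, F:14, G:17, H:20, I:19.
The smallest farness is 14, for F, so F has the highest closeness.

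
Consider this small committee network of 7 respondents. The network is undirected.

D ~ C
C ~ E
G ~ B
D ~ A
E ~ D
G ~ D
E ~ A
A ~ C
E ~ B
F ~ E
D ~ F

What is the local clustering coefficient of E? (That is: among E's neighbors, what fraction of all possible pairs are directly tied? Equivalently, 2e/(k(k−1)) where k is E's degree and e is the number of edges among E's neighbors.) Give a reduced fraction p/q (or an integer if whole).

2/5

E's neighbors: A, B, C, D, and F (k = 5).
Possible neighbor pairs: C(5,2) = 10. Edges among them: A–C, A–D, C–D, D–F → e = 4.
Clustering(E) = 4/10 = 2/5.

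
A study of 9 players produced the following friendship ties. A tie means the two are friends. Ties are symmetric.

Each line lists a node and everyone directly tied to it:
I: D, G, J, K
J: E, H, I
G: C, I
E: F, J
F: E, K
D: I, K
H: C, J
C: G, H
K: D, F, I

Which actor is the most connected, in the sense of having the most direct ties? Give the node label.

Degrees — C:2, D:2, E:2, F:2, G:2, H:2, I:4, J:3, K:3.
The maximum is 4, attained only by I.

I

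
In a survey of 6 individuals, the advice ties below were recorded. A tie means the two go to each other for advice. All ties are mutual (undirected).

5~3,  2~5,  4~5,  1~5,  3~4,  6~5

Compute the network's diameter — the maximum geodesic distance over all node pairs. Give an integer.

Eccentricity of each node (its greatest distance to any other): 1:2, 2:2, 3:2, 4:2, 5:1, 6:2.
The maximum eccentricity is 2, realized for instance by the pair 6–1 via 6 – 5 – 1. So the diameter is 2.

2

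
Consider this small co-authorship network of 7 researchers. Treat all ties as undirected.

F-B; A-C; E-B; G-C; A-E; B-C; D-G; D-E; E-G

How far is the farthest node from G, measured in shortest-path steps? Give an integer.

Distances from G: A:2, B:2, C:1, D:1, E:1, F:3.
The largest is 3 (to F), so the eccentricity of G is 3.

3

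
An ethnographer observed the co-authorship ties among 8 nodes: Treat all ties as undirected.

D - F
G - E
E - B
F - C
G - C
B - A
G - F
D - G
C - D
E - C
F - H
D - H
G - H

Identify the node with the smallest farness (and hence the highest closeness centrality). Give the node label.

Farness (sum of distances to all others) for each node — A:21, B:15, C:11, D:13, E:11, F:13, G:10, H:14.
The smallest farness is 10, for G, so G has the highest closeness.

G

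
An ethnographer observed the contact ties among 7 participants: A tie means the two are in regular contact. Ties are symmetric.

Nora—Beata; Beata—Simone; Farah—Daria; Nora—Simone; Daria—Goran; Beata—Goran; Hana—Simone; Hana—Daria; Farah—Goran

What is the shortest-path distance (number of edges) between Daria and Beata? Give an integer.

2

One shortest route is Daria – Goran – Beata, which uses 2 edges, and Daria and Beata are not directly tied, so nothing shorter exists. So d(Daria,Beata) = 2.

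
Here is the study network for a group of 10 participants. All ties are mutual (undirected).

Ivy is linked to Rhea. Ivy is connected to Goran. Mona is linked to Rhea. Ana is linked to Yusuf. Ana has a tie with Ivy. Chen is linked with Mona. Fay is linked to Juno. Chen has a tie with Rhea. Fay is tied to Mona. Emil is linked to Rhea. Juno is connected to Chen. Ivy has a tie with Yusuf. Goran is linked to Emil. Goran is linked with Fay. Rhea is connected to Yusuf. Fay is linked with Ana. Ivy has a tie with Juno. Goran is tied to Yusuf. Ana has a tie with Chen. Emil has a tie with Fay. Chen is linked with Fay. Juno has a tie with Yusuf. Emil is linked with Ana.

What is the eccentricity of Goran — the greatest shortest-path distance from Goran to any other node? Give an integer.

Distances from Goran: Ana:2, Chen:2, Emil:1, Fay:1, Ivy:1, Juno:2, Mona:2, Rhea:2, Yusuf:1.
The largest is 2 (to Rhea, Ana, Juno, Mona, and Chen), so the eccentricity of Goran is 2.

2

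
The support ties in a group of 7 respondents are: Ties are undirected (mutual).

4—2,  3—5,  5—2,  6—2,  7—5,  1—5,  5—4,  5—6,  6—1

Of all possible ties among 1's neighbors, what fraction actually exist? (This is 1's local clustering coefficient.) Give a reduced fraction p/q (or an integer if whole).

1's neighbors: 5 and 6 (k = 2).
Possible neighbor pairs: C(2,2) = 1. Edges among them: 5–6 → e = 1.
Clustering(1) = 1/1.

1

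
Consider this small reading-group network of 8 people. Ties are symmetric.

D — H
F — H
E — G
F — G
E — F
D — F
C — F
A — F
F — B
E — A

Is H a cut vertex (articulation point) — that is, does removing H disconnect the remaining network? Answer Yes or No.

Even without H, every remaining node can still reach every other (the residual graph is connected), so H is not a cut vertex.

No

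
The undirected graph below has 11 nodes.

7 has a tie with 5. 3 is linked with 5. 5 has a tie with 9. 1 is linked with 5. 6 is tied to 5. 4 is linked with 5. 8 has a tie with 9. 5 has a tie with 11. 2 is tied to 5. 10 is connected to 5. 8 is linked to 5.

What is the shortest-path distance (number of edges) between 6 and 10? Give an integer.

One shortest route is 6 – 5 – 10, which uses 2 edges, and 6 and 10 are not directly tied, so nothing shorter exists. So d(6,10) = 2.

2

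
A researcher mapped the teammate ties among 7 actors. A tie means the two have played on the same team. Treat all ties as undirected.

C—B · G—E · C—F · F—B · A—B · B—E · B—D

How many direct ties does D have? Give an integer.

D is directly tied to B. That is 1 neighbor, so the degree of D is 1.

1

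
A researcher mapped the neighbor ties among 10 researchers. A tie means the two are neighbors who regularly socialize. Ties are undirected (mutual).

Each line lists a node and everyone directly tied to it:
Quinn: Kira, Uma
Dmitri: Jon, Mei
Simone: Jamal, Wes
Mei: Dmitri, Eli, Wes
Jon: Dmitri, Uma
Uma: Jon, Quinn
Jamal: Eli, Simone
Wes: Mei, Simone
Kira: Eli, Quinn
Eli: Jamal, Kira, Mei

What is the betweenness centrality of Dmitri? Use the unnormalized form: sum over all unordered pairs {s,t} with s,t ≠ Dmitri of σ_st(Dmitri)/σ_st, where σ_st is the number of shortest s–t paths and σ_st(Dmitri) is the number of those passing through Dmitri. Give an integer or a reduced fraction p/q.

Pairs whose geodesics pass through Dmitri — Jon–Mei: 1; Jon–Wes: 1; Jon–Simone: 1; Jon–Jamal: 1; Jon–Eli: 1; Mei–Uma: 1; Wes–Uma: 1; Simone–Uma: 1/2.
All other pairs contribute 0.
Summing the contributions gives betweenness(Dmitri) = 15/2.

15/2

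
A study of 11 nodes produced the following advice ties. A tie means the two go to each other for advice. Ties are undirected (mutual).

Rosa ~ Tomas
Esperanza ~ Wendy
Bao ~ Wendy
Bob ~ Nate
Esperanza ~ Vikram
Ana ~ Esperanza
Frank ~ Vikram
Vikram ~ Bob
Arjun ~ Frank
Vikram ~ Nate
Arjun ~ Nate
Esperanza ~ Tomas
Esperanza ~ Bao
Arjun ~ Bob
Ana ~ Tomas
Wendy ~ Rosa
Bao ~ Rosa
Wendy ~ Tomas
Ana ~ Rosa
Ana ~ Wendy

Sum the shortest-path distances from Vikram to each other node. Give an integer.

17

Distances from Vikram: Ana:2, Arjun:2, Bao:2, Bob:1, Esperanza:1, Frank:1, Nate:1, Rosa:3, Tomas:2, Wendy:2.
Sum = 2 + 2 + 2 + 1 + 1 + 1 + 1 + 3 + 2 + 2 = 17.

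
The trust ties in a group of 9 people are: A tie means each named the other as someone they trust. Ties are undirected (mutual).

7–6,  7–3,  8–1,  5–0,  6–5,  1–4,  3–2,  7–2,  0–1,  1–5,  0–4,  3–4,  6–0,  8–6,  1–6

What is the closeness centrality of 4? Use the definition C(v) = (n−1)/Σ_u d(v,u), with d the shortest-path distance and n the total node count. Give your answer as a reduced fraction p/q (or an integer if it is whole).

Distances from 4: 0:1, 1:1, 2:2, 3:1, 5:2, 6:2, 7:2, 8:2. Sum = 13.
n = 9, so closeness = 8/13.

8/13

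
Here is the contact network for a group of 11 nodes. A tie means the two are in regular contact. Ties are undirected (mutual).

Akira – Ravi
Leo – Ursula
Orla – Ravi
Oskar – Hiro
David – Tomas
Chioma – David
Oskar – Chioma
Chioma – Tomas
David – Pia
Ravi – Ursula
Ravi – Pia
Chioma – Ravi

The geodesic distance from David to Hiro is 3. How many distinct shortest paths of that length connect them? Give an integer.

The shortest distance is 3, and the only length-3 path is David–Chioma–Oskar–Hiro. So there is exactly 1 shortest path.

1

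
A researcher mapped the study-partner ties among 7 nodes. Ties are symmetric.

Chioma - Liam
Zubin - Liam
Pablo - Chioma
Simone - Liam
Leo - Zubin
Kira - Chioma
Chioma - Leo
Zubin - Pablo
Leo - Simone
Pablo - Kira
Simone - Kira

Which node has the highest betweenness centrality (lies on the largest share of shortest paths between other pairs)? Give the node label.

Chioma

Unnormalized betweenness of each node: Chioma:7/3, Kira:4/3, Leo:7/6, Liam:7/6, Pablo:4/3, Simone:4/3, Zubin:4/3.
Chioma has the largest value, 7/3, making it the main broker — the node through which the most shortest paths run.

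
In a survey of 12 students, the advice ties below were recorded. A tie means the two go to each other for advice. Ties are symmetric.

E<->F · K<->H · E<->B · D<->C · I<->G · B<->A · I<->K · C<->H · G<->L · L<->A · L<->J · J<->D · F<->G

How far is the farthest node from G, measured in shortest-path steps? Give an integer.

4

Distances from G: A:2, B:3, C:4, D:3, E:2, F:1, H:3, I:1, J:2, K:2, L:1.
The largest is 4 (to C), so the eccentricity of G is 4.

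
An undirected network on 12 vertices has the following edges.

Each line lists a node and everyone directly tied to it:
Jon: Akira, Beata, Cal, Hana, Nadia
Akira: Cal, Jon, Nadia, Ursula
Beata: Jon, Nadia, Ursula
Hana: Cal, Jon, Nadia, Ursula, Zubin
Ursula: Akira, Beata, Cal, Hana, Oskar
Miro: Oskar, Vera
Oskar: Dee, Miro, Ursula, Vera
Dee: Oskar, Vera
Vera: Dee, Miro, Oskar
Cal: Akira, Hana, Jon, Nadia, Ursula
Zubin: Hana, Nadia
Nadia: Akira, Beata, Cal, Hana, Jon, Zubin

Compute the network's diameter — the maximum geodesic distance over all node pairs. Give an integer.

Eccentricity of each node (its greatest distance to any other): Akira:3, Beata:3, Cal:3, Dee:4, Hana:3, Jon:4, Miro:4, Nadia:4, Oskar:3, Ursula:2, Vera:4, Zubin:4.
The maximum eccentricity is 4, realized for instance by the pair Jon–Vera via Jon – Hana – Ursula – Oskar – Vera. So the diameter is 4.

4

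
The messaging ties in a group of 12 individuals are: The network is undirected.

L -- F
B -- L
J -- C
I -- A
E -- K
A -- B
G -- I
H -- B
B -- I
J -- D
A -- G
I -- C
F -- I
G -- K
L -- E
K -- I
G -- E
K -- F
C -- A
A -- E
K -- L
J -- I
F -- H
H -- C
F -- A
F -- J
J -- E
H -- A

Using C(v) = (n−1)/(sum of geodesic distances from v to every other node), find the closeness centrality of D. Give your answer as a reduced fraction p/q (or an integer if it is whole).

11/27

Distances from D: A:3, B:3, C:2, E:2, F:2, G:3, H:3, I:2, J:1, K:3, L:3. Sum = 27.
n = 12, so closeness = 11/27.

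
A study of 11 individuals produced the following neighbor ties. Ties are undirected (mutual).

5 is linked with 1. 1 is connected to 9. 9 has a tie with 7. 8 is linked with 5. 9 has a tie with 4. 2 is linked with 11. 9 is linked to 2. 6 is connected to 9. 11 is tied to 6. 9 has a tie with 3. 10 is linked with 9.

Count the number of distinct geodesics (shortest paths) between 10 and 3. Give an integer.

The shortest distance is 2, and the only length-2 path is 10–9–3. So there is exactly 1 shortest path.

1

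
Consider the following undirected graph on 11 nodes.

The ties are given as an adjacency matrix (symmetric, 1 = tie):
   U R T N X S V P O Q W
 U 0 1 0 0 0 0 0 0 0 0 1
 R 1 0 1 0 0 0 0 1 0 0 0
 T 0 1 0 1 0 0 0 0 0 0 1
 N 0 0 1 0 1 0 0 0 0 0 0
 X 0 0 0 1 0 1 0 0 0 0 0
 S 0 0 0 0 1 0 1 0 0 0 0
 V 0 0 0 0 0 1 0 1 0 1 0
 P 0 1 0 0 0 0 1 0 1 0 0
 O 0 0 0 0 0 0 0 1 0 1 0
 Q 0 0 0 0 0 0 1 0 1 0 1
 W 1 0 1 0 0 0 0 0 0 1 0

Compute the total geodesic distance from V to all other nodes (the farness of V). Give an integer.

20

Distances from V: N:3, O:2, P:1, Q:1, R:2, S:1, T:3, U:3, W:2, X:2.
Sum = 3 + 2 + 1 + 1 + 2 + 1 + 3 + 3 + 2 + 2 = 20.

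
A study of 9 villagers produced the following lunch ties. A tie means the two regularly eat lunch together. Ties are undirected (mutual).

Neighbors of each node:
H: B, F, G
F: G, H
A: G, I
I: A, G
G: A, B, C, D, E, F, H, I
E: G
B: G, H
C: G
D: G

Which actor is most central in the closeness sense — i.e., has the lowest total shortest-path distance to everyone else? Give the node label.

Farness (sum of distances to all others) for each node — A:14, B:14, C:15, D:15, E:15, F:14, G:8, H:13, I:14.
The smallest farness is 8, for G, so G has the highest closeness.

G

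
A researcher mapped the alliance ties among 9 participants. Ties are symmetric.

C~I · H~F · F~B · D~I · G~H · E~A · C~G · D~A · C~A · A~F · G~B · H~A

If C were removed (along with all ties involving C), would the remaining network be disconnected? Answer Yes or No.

Even without C, every remaining node can still reach every other (the residual graph is connected), so C is not a cut vertex.

No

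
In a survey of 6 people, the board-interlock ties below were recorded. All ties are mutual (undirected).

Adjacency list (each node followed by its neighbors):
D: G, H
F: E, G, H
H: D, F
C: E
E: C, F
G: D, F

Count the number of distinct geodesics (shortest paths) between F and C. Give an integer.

The shortest distance is 2, and the only length-2 path is F–E–C. So there is exactly 1 shortest path.

1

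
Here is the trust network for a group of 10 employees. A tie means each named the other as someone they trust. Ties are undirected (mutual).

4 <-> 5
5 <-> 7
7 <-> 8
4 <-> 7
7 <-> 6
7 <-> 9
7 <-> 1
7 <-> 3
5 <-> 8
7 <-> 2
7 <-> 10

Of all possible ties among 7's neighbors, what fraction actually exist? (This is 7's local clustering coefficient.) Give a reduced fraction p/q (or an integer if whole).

7's neighbors: 1, 2, 3, 4, 5, 6, 8, 9, and 10 (k = 9).
Possible neighbor pairs: C(9,2) = 36. Edges among them: 4–5, 5–8 → e = 2.
Clustering(7) = 2/36 = 1/18.

1/18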